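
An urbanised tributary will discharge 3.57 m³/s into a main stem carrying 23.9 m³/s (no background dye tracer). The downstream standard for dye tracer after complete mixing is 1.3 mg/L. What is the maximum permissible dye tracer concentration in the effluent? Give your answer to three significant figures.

10.0 mg/L

At the limit, (Qr·Cr + Qe·Cₑ)/(Qr + Qe) = 1.3:
Cₑ = (27.47·1.3 − 23.90·0) / 3.570 = 10.00 mg/L.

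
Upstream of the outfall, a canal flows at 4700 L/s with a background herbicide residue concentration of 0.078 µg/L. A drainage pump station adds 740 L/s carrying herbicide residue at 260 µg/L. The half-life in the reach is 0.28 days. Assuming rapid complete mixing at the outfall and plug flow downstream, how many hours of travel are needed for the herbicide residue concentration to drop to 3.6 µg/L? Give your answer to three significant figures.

Mass balance: C = (4700·0.07800 + 740.0·260.0) / 5440 = 192800/5440 = 35.44 µg/L.
Half-life 0.28 d → k = ln 2 / 0.28 = 2.476 d⁻¹.
35.44·exp(−k·t) = 3.6 → t = ln(35.44/3.6)/k = 79810 s = 22.17 h.

22.2 h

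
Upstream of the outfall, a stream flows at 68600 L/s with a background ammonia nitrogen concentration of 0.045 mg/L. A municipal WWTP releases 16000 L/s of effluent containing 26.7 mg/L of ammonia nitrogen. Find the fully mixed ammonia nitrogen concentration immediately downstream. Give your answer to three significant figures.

5.09 mg/L

Conservation of mass: C = (68600·0.04500 + 16000·26.70) / 84600 = 430300/84600 = 5.086 mg/L.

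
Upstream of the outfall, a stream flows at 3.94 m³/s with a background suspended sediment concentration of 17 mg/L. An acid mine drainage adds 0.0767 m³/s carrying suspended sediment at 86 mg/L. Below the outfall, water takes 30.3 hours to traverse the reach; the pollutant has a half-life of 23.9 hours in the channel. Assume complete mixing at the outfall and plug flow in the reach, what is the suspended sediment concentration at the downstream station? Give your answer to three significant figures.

Mixed concentration C = ΣQC/ΣQ = (3.940·17.00 + 0.07670·86.00) / 4.017 = 73.58/4.017 = 18.32 mg/L.
Half-life 23.9 h → k = ln 2 / 23.9 = 0.02900 h⁻¹ = 0.6960 d⁻¹.
First-order decay: C = 18.32·exp(−k·t) = 18.32·0.4153 = 7.607 mg/L.

7.61 mg/L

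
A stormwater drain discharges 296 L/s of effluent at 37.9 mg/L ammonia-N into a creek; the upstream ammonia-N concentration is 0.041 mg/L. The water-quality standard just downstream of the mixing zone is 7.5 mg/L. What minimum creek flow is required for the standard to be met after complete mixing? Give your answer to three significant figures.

1210 L/s

Set C_mix = 7.5: (Q·0.04100 + 296.0·37.90) / (Q + 296.0) = 7.5
→ Q = 296.0·(37.90 − 7.5)/(7.5 − 0.04100) = 1206 L/s.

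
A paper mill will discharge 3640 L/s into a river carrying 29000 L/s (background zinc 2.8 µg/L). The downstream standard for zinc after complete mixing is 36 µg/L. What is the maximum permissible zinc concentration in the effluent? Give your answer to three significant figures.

At the limit, (Qr·Cr + Qe·Cₑ)/(Qr + Qe) = 36:
Cₑ = (32640·36 − 29000·2.800) / 3640 = 300.5 µg/L.

301 µg/L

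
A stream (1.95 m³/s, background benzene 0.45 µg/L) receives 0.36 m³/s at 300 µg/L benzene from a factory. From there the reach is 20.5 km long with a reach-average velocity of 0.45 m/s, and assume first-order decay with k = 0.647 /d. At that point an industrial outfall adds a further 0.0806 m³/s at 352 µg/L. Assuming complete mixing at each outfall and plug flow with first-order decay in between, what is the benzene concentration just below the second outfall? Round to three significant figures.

Mixed concentration C = ΣQC/ΣQ = (1.950·0.4500 + 0.3600·300.0) / 2.310 = 108.9/2.310 = 47.13 µg/L; combined flow 2.310 m³/s.
Travel time t = 20.5·1000 / 0.45 = 45560 s = 12.65 h.
First-order decay: C = 47.13·exp(−k·t) = 47.13·0.7110 = 33.51 µg/L.
At the second outfall, C = (2.310·33.51 + 0.08060·352.0) / (2.310 + 0.08060) = 44.25 µg/L.

44.2 µg/L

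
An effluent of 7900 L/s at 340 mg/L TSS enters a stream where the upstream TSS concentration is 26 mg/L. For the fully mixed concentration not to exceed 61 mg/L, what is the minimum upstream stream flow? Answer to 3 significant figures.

63000 L/s

Set C_mix = 61: (Q·26.00 + 7900·340.0) / (Q + 7900) = 61
→ Q = 7900·(340.0 − 61)/(61 − 26.00) = 62970 L/s.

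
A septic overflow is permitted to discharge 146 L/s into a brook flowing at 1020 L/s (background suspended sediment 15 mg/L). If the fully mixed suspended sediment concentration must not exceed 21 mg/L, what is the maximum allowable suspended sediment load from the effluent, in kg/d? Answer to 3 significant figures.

Mass balance at the limit: 1020·15.00 + 146.0·Cₑ = 1166·21 → Cₑ = 62.92 mg/L.
146.0 L/s = 0.1460 m³/s. Load = 0.1460 m³/s × 62.92 g/m³ × 86 400 s/d = 793.7 kg/d.

794 kg/d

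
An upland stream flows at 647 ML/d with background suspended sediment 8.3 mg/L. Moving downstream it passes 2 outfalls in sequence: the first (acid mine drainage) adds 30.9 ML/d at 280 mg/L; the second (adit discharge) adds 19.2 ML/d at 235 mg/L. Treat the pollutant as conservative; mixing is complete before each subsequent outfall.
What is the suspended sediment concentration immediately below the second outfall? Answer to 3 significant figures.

26.6 mg/L

Outfall 1: combined Q = 677.9 ML/d; C = (647.0·8.300 + 30.90·280.0)/677.9 = 20.68 mg/L.
Outfall 2: combined Q = 697.1 ML/d; C = (677.9·20.68 + 19.20·235.0)/697.1 = 26.59 mg/L.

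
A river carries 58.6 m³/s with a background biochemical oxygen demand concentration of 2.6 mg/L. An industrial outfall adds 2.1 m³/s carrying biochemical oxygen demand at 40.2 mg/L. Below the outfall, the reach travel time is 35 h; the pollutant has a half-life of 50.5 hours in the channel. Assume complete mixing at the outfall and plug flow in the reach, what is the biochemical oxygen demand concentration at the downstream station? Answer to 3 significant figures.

2.41 mg/L

After mixing, C = (58.60·2.600 + 2.100·40.20) / 60.70 = 236.8/60.70 = 3.901 mg/L.
Half-life 50.5 h → k = ln 2 / 50.5 = 0.01373 h⁻¹ = 0.3294 d⁻¹.
After decay, C = 3.901 × e^(−kt) = 3.901 × 0.6185 = 2.413 mg/L.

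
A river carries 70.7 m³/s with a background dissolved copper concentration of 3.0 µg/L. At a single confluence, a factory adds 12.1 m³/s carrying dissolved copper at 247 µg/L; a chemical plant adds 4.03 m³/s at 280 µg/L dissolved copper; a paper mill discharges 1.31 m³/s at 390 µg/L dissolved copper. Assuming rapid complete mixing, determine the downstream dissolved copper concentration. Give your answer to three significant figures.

Conservation of mass: C = (70.70·3.000 + 12.10·247.0 + 4.030·280.0 + 1.310·390.0) / 88.14 = 4840/88.14 = 54.91 µg/L.

54.9 µg/L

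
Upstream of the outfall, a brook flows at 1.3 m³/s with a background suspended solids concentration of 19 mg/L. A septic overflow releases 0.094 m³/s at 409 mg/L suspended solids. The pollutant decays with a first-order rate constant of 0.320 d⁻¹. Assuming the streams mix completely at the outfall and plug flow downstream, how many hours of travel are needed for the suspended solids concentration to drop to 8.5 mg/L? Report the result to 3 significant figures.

Conservation of mass: C = (1.300·19.00 + 0.09400·409.0) / 1.394 = 63.15/1.394 = 45.30 mg/L.
45.30·exp(−k·t) = 8.5 → t = ln(45.30/8.5)/k = 451800 s = 125.5 h.

125 h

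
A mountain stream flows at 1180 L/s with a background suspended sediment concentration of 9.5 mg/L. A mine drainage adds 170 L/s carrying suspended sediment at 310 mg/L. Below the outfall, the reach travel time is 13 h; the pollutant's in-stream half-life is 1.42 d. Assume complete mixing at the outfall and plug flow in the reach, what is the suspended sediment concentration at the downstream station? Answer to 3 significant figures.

Flow-weighted average: C = (1180·9.500 + 170.0·310.0) / 1350 = 63910/1350 = 47.34 mg/L.
Half-life 1.42 d → k = ln 2 / 1.42 = 0.4881 d⁻¹.
Decay over the reach: 47.34·exp(−kt) = 47.34·0.7677 = 36.34 mg/L.

36.3 mg/L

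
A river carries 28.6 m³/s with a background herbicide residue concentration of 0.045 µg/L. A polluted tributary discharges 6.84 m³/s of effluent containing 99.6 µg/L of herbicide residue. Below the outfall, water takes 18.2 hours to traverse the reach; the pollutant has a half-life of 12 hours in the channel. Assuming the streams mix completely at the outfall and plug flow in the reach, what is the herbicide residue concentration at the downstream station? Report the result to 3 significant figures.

Flow-weighted average: C = (28.60·0.04500 + 6.840·99.60) / 35.44 = 682.6/35.44 = 19.26 µg/L.
Half-life 12 h → k = ln 2 / 12 = 0.05776 h⁻¹ = 1.386 d⁻¹.
First-order decay: C = 19.26·exp(−k·t) = 19.26·0.3495 = 6.731 µg/L.

6.73 µg/L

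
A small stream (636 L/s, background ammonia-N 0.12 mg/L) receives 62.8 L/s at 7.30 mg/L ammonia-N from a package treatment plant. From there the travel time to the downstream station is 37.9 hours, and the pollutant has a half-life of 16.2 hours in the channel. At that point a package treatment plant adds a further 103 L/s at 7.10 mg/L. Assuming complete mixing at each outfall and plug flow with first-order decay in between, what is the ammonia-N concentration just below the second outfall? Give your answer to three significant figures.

Mixed concentration C = ΣQC/ΣQ = (636.0·0.1200 + 62.80·7.300) / 698.8 = 534.8/698.8 = 0.7653 mg/L; combined flow 698.8 L/s.
Half-life 16.2 h → k = ln 2 / 16.2 = 0.04279 h⁻¹ = 1.027 d⁻¹.
After decay, C = 0.7653 × e^(−kt) = 0.7653 × 0.1976 = 0.1512 mg/L.
At the second outfall, C = (698.8·0.1512 + 103.0·7.100) / (698.8 + 103.0) = 1.044 mg/L.

1.04 mg/L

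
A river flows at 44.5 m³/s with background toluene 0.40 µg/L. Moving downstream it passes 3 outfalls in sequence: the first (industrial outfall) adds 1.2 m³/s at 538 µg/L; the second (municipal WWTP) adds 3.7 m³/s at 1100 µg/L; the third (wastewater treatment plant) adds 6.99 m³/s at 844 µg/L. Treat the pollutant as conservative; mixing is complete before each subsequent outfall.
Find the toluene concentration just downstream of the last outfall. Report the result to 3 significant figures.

189 µg/L

Outfall 1: combined Q = 45.70 m³/s; C = (44.50·0.4000 + 1.200·538.0)/45.70 = 14.52 µg/L.
Outfall 2: combined Q = 49.40 m³/s; C = (45.70·14.52 + 3.700·1100)/49.40 = 95.82 µg/L.
Outfall 3: combined Q = 56.39 m³/s; C = (49.40·95.82 + 6.990·844.0)/56.39 = 188.6 µg/L.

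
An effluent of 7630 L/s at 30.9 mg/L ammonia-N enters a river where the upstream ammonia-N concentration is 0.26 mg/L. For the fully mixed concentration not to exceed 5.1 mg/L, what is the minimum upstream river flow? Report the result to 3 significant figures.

Set C_mix = 5.1: (Q·0.2600 + 7630·30.90) / (Q + 7630) = 5.1
→ Q = 7630·(30.90 − 5.1)/(5.1 − 0.2600) = 40670 L/s.

40700 L/s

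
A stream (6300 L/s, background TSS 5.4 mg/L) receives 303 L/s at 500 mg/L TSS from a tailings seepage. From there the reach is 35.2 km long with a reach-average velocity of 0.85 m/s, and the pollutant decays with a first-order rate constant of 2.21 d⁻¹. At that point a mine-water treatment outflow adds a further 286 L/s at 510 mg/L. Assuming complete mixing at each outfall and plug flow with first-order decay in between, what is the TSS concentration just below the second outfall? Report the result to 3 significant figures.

30.5 mg/L

Flow-weighted average: C = (6300·5.400 + 303.0·500.0) / 6603 = 185500/6603 = 28.10 mg/L; combined flow 6603 L/s.
Travel time t = 35.2·1000 / 0.85 = 41410 s = 11.50 h.
First-order decay: C = 28.10·exp(−k·t) = 28.10·0.3467 = 9.741 mg/L.
At the second outfall, C = (6603·9.741 + 286.0·510.0) / (6603 + 286.0) = 30.51 mg/L.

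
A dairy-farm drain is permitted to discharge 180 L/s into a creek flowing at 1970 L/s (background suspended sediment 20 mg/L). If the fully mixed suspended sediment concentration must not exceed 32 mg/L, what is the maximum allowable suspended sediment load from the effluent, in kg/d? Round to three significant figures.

Mass balance at the limit: 1970·20.00 + 180.0·Cₑ = 2150·32 → Cₑ = 163.3 mg/L.
180.0 L/s = 0.1800 m³/s. Load = 0.1800 m³/s × 163.3 g/m³ × 86 400 s/d = 2540 kg/d.

2540 kg/d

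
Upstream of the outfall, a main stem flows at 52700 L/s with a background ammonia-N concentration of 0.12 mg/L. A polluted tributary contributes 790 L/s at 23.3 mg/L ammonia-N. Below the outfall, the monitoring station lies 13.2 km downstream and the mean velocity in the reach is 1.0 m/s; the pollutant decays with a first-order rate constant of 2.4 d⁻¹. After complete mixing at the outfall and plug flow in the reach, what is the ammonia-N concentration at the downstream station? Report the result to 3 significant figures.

Conservation of mass: C = (52700·0.1200 + 790.0·23.30) / 53490 = 24730/53490 = 0.4623 mg/L.
Travel time t = 13.2·1000 / 1.0 = 13200 s = 3.667 h.
Decay over the reach: 0.4623·exp(−kt) = 0.4623·0.6930 = 0.3204 mg/L.

0.320 mg/L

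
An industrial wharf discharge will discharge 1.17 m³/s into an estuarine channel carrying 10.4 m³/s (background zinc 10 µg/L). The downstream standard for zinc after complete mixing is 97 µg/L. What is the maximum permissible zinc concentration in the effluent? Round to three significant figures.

At the limit, (Qr·Cr + Qe·Cₑ)/(Qr + Qe) = 97:
Cₑ = (11.57·97 − 10.40·10.00) / 1.170 = 870.3 µg/L.

870 µg/L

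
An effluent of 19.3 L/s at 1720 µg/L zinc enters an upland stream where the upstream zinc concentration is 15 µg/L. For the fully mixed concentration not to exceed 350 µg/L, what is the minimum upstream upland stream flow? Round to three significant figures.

78.9 L/s

Set C_mix = 350: (Q·15.00 + 19.30·1720) / (Q + 19.30) = 350
→ Q = 19.30·(1720 − 350)/(350 − 15.00) = 78.93 L/s.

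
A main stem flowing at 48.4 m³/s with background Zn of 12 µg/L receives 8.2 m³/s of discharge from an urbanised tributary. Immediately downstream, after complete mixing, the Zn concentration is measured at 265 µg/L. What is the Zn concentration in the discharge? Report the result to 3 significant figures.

1760 µg/L

Mass balance: 48.40·12.00 + 8.200·Cₑ = 56.60·265.0
→ Cₑ = (56.60·265.0 − 48.40·12.00) / 8.200 = 1758 µg/L.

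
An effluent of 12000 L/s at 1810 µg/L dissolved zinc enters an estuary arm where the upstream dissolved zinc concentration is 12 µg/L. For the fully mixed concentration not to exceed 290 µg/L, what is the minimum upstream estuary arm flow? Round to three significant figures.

Set C_mix = 290: (Q·12.00 + 12000·1810) / (Q + 12000) = 290
→ Q = 12000·(1810 − 290)/(290 − 12.00) = 65610 L/s.

65600 L/s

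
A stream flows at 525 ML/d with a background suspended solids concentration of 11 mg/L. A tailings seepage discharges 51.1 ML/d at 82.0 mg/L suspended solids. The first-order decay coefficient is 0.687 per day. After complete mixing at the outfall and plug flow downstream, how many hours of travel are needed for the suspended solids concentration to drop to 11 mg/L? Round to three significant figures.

After mixing, C = (525.0·11.00 + 51.10·82.00) / 576.1 = 9965/576.1 = 17.30 mg/L.
17.30·exp(−k·t) = 11 → t = ln(17.30/11)/k = 56930 s = 15.81 h.

15.8 h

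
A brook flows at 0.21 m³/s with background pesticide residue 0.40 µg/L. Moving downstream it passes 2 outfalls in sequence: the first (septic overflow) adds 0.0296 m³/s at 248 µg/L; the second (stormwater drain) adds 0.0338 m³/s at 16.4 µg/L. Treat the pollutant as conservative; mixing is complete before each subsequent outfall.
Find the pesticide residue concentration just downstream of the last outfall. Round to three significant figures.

29.2 µg/L

Below outfall 1: Q → 0.2396 m³/s, C = (0.2100·0.4000 + 0.02960·248.0)/0.2396 = 30.99 µg/L.
Below outfall 2: Q → 0.2734 m³/s, C = (0.2396·30.99 + 0.03380·16.40)/0.2734 = 29.18 µg/L.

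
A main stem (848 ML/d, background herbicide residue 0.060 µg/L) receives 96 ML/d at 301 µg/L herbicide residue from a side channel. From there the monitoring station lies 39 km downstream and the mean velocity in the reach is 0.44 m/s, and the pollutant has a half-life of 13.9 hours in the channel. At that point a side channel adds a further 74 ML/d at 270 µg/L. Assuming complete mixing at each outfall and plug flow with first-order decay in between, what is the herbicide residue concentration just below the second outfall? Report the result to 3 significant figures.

28.0 µg/L

Flow-weighted average: C = (848.0·0.06000 + 96.00·301.0) / 944.0 = 28950/944.0 = 30.66 µg/L; combined flow 944.0 ML/d.
Travel time t = 39·1000 / 0.44 = 88640 s = 24.62 h.
Half-life 13.9 h → k = ln 2 / 13.9 = 0.04987 h⁻¹ = 1.197 d⁻¹.
After decay, C = 30.66 × e^(−kt) = 30.66 × 0.2929 = 8.983 µg/L.
At the second outfall, C = (944.0·8.983 + 74.00·270.0) / (944.0 + 74.00) = 27.96 µg/L.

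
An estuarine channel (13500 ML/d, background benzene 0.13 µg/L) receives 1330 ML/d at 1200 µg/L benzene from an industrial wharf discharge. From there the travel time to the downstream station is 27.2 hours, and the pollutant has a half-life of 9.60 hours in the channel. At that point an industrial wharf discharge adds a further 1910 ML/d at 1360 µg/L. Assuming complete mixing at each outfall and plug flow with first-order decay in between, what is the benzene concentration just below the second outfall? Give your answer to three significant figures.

Conservation of mass: C = (13500·0.1300 + 1330·1200) / 14830 = 1598000/14830 = 107.7 µg/L; combined flow 14830 ML/d.
Half-life 9.60 h → k = ln 2 / 9.60 = 0.07220 h⁻¹ = 1.733 d⁻¹.
After decay, C = 107.7 × e^(−kt) = 107.7 × 0.1403 = 15.12 µg/L.
Second outfall: C = (14830·15.12 + 1910·1360)/16740 = 168.6 µg/L.

169 µg/L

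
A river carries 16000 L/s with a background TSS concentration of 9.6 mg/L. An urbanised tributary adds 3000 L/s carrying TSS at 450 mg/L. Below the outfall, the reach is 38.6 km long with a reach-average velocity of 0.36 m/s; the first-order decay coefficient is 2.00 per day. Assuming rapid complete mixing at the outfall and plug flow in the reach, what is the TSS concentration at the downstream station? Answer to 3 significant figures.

After mixing, C = (16000·9.600 + 3000·450.0) / 19000 = 1504000/19000 = 79.14 mg/L.
Travel time t = 38.6·1000 / 0.36 = 107200 s = 29.78 h.
Decay over the reach: 79.14·exp(−kt) = 79.14·0.08358 = 6.614 mg/L.

6.61 mg/L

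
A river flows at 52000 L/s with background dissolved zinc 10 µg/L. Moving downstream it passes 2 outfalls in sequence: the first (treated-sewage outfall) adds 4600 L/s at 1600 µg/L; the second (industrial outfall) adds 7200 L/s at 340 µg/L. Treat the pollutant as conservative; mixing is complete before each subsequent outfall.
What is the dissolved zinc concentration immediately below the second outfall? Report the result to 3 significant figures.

162 µg/L

After outfall 1: Q = 52000 + 4600 = 56600 L/s; C = (52000·10.00 + 4600·1600)/56600 = 139.2 µg/L.
After outfall 2: Q = 56600 + 7200 = 63800 L/s; C = (56600·139.2 + 7200·340.0)/63800 = 161.9 µg/L.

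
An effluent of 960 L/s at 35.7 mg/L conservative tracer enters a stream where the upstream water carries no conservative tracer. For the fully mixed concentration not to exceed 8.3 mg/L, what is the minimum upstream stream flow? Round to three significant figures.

3170 L/s

Set C_mix = 8.3: (Q·0 + 960.0·35.70) / (Q + 960.0) = 8.3
→ Q = 960.0·(35.70 − 8.3)/(8.3 − 0) = 3169 L/s.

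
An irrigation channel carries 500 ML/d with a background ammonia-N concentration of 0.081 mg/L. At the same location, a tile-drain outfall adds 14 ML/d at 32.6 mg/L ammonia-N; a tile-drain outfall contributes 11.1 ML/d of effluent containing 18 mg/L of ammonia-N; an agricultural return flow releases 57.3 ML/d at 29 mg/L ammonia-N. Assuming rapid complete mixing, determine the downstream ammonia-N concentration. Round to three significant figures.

4.05 mg/L

Flow-weighted average: C = (500.0·0.08100 + 14.00·32.60 + 11.10·18.00 + 57.30·29.00) / 582.4 = 2358/582.4 = 4.049 mg/L.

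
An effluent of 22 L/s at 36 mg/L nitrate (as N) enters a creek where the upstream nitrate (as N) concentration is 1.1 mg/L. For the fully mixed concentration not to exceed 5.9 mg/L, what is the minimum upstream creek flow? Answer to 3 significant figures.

138 L/s

Set C_mix = 5.9: (Q·1.100 + 22.00·36.00) / (Q + 22.00) = 5.9
→ Q = 22.00·(36.00 − 5.9)/(5.9 − 1.100) = 138.0 L/s.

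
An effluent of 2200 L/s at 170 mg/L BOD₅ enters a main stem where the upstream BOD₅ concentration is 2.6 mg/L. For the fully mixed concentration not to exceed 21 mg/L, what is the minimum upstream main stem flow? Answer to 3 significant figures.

17800 L/s

Set C_mix = 21: (Q·2.600 + 2200·170.0) / (Q + 2200) = 21
→ Q = 2200·(170.0 − 21)/(21 − 2.600) = 17820 L/s.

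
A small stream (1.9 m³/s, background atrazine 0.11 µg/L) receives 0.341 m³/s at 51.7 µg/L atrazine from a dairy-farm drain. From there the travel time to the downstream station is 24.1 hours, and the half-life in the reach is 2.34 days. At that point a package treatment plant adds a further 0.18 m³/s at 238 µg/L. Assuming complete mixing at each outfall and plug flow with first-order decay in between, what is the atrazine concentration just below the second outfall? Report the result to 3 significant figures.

23.2 µg/L

Mass balance: C = (1.900·0.1100 + 0.3410·51.70) / 2.241 = 17.84/2.241 = 7.960 µg/L; combined flow 2.241 m³/s.
Half-life 2.34 d → k = ln 2 / 2.34 = 0.2962 d⁻¹.
Applying C = C₀e^(−kt): 7.960 × 0.7427 = 5.912 µg/L.
Second outfall: C = (2.241·5.912 + 0.1800·238.0)/2.421 = 23.17 µg/L.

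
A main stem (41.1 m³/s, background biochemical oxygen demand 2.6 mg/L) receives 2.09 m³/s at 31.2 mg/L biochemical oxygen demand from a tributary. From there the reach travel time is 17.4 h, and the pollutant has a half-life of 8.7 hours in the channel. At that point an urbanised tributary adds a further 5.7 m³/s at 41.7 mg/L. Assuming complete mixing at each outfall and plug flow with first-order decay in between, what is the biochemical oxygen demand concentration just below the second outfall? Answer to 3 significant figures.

5.74 mg/L

Conservation of mass: C = (41.10·2.600 + 2.090·31.20) / 43.19 = 172.1/43.19 = 3.984 mg/L; combined flow 43.19 m³/s.
Half-life 8.7 h → k = ln 2 / 8.7 = 0.07967 h⁻¹ = 1.912 d⁻¹.
Applying C = C₀e^(−kt): 3.984 × 0.2500 = 0.9960 mg/L.
At the second outfall, C = (43.19·0.9960 + 5.700·41.70) / (43.19 + 5.700) = 5.742 mg/L.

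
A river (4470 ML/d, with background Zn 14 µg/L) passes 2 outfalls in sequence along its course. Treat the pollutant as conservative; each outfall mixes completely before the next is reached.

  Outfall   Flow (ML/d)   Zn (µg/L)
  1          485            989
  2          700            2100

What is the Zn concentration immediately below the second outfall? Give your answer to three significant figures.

After outfall 1: Q = 4470 + 485.0 = 4955 ML/d; C = (4470·14.00 + 485.0·989.0)/4955 = 109.4 µg/L.
After outfall 2: Q = 4955 + 700.0 = 5655 ML/d; C = (4955·109.4 + 700.0·2100)/5655 = 355.8 µg/L.

356 µg/L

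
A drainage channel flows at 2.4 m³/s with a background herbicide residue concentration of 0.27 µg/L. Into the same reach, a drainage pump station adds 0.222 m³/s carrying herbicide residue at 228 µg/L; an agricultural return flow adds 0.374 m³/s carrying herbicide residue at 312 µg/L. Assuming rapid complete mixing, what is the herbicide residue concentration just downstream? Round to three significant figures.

Mass balance: C = (2.400·0.2700 + 0.2220·228.0 + 0.3740·312.0) / 2.996 = 168.0/2.996 = 56.06 µg/L.

56.1 µg/L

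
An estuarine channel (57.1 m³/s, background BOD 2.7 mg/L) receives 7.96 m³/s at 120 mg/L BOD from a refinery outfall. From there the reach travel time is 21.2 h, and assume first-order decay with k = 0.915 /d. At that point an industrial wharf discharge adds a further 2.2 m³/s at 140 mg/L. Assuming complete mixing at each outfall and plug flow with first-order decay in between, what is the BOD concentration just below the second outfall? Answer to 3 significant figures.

Flow-weighted average: C = (57.10·2.700 + 7.960·120.0) / 65.06 = 1109/65.06 = 17.05 mg/L; combined flow 65.06 m³/s.
First-order decay: C = 17.05·exp(−k·t) = 17.05·0.4456 = 7.599 mg/L.
Second outfall: C = (65.06·7.599 + 2.200·140.0)/67.26 = 11.93 mg/L.

11.9 mg/L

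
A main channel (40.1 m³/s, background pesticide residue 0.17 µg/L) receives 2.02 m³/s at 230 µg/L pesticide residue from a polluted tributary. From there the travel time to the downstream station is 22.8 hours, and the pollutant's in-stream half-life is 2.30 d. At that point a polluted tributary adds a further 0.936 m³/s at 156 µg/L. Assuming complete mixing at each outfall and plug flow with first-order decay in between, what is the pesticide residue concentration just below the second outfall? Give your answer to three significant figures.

11.6 µg/L

Conservation of mass: C = (40.10·0.1700 + 2.020·230.0) / 42.12 = 471.4/42.12 = 11.19 µg/L; combined flow 42.12 m³/s.
Half-life 2.30 d → k = ln 2 / 2.30 = 0.3014 d⁻¹.
First-order decay: C = 11.19·exp(−k·t) = 11.19·0.7510 = 8.406 µg/L.
At the second outfall, C = (42.12·8.406 + 0.9360·156.0) / (42.12 + 0.9360) = 11.61 µg/L.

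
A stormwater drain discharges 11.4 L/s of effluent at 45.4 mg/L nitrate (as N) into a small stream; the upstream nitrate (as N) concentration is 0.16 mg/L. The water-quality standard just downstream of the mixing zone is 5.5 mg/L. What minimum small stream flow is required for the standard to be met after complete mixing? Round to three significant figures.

Set C_mix = 5.5: (Q·0.1600 + 11.40·45.40) / (Q + 11.40) = 5.5
→ Q = 11.40·(45.40 − 5.5)/(5.5 − 0.1600) = 85.18 L/s.

85.2 L/s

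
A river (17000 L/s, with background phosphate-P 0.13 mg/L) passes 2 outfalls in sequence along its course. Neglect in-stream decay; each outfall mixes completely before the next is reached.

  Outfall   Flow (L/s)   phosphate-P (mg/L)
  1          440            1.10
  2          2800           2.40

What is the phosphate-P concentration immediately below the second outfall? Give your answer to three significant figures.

Below outfall 1: Q → 17440 L/s, C = (17000·0.1300 + 440.0·1.100)/17440 = 0.1545 mg/L.
Below outfall 2: Q → 20240 L/s, C = (17440·0.1545 + 2800·2.400)/20240 = 0.4651 mg/L.

0.465 mg/L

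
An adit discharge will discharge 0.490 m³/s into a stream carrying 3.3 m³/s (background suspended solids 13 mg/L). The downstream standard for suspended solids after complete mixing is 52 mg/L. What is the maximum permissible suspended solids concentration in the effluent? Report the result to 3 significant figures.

At the limit, (Qr·Cr + Qe·Cₑ)/(Qr + Qe) = 52:
Cₑ = (3.790·52 − 3.300·13.00) / 0.4900 = 314.7 mg/L.

315 mg/L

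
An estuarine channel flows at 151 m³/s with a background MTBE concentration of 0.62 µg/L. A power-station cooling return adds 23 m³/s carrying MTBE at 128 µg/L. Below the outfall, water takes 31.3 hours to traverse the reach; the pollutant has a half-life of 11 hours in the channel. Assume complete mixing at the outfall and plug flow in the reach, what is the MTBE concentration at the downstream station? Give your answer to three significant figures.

After mixing, C = (151.0·0.6200 + 23.00·128.0) / 174.0 = 3038/174.0 = 17.46 µg/L.
Half-life 11 h → k = ln 2 / 11 = 0.06301 h⁻¹ = 1.512 d⁻¹.
After decay, C = 17.46 × e^(−kt) = 17.46 × 0.1391 = 2.429 µg/L.

2.43 µg/L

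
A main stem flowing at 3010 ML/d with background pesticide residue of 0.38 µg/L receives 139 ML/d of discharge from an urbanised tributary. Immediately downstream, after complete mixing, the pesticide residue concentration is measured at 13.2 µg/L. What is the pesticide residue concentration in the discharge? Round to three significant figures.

Mass balance: 3010·0.3800 + 139.0·Cₑ = 3149·13.20
→ Cₑ = (3149·13.20 − 3010·0.3800) / 139.0 = 290.8 µg/L.

291 µg/L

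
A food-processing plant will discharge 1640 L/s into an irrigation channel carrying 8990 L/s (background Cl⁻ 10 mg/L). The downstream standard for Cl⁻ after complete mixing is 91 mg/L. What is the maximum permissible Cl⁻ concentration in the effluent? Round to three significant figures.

535 mg/L

At the limit, (Qr·Cr + Qe·Cₑ)/(Qr + Qe) = 91:
Cₑ = (10630·91 − 8990·10.00) / 1640 = 535.0 mg/L.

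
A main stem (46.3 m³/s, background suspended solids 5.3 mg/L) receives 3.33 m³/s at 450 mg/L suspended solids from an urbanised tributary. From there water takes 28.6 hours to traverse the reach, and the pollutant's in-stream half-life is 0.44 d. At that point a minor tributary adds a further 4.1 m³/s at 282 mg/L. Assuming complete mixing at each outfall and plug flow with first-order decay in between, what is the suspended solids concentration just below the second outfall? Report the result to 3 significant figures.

Mass balance: C = (46.30·5.300 + 3.330·450.0) / 49.63 = 1744/49.63 = 35.14 mg/L; combined flow 49.63 m³/s.
Half-life 0.44 d → k = ln 2 / 0.44 = 1.575 d⁻¹.
After decay, C = 35.14 × e^(−kt) = 35.14 × 0.1530 = 5.376 mg/L.
At the second outfall, C = (49.63·5.376 + 4.100·282.0) / (49.63 + 4.100) = 26.48 mg/L.

26.5 mg/L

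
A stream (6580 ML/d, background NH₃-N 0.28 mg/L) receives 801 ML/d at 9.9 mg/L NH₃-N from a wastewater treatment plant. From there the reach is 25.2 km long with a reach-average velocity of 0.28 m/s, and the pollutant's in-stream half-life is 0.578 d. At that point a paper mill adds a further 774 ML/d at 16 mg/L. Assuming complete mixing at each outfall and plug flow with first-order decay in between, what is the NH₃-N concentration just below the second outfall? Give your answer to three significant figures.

After mixing, C = (6580·0.2800 + 801.0·9.900) / 7381 = 9772/7381 = 1.324 mg/L; combined flow 7381 ML/d.
Travel time t = 25.2·1000 / 0.28 = 90000 s = 25.00 h.
Half-life 0.578 d → k = ln 2 / 0.578 = 1.199 d⁻¹.
Applying C = C₀e^(−kt): 1.324 × 0.2867 = 0.3796 mg/L.
At the second outfall, C = (7381·0.3796 + 774.0·16.00) / (7381 + 774.0) = 1.862 mg/L.

1.86 mg/L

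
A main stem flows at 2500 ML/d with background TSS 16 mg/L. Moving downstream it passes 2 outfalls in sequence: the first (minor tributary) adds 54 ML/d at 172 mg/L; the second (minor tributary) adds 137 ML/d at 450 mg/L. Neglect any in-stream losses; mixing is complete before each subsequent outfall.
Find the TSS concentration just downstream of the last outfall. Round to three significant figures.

Outfall 1: combined Q = 2554 ML/d; C = (2500·16.00 + 54.00·172.0)/2554 = 19.30 mg/L.
Outfall 2: combined Q = 2691 ML/d; C = (2554·19.30 + 137.0·450.0)/2691 = 41.23 mg/L.

41.2 mg/L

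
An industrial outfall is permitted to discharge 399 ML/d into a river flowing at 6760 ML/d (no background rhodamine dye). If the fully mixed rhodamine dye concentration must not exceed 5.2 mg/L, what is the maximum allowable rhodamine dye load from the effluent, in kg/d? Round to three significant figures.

37200 kg/d

Mass balance at the limit: 6760·0 + 399.0·Cₑ = 7159·5.2 → Cₑ = 93.30 mg/L.
399.0 ML/d = 4.618 m³/s. Load = 4.618 m³/s × 93.30 g/m³ × 86 400 s/d = 37230 kg/d.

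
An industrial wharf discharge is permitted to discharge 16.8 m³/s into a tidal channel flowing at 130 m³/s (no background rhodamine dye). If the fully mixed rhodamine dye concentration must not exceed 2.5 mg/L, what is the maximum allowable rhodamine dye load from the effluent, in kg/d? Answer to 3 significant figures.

Mass balance at the limit: 130.0·0 + 16.80·Cₑ = 146.8·2.5 → Cₑ = 21.85 mg/L.
Load = 16.80 m³/s × 21.85 g/m³ × 86 400 s/d = 31710 kg/d.

31700 kg/d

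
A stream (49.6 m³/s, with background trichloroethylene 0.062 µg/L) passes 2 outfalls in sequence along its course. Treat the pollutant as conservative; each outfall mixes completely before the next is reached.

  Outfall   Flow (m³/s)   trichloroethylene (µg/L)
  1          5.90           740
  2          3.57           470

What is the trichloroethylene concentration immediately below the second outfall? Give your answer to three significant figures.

Outfall 1: combined Q = 55.50 m³/s; C = (49.60·0.06200 + 5.900·740.0)/55.50 = 78.72 µg/L.
Outfall 2: combined Q = 59.07 m³/s; C = (55.50·78.72 + 3.570·470.0)/59.07 = 102.4 µg/L.

102 µg/L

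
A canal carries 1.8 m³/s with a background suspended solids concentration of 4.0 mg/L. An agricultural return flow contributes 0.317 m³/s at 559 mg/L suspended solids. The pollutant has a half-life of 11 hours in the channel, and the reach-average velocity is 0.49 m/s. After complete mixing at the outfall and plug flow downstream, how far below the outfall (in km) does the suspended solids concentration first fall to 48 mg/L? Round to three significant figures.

After mixing, C = (1.800·4.000 + 0.3170·559.0) / 2.117 = 184.4/2.117 = 87.11 mg/L.
Half-life 11 h → k = ln 2 / 11 = 0.06301 h⁻¹ = 1.512 d⁻¹.
Set 87.11·exp(−k·t) = 48 → t = ln(87.11/48)/k = 34050 s = 9.457 h.
Distance = v·t = 0.49·34050 = 16680 m = 16.68 km.

16.7 km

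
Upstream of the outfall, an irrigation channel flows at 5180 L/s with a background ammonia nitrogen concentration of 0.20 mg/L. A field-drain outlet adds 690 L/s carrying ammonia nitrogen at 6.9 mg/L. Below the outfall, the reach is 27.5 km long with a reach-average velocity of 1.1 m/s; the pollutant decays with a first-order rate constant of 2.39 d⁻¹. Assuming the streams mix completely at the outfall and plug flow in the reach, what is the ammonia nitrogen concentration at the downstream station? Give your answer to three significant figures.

0.495 mg/L

Flow-weighted average: C = (5180·0.2000 + 690.0·6.900) / 5870 = 5797/5870 = 0.9876 mg/L.
Travel time t = 27.5·1000 / 1.1 = 25000 s = 6.944 h.
Decay over the reach: 0.9876·exp(−kt) = 0.9876·0.5008 = 0.4946 mg/L.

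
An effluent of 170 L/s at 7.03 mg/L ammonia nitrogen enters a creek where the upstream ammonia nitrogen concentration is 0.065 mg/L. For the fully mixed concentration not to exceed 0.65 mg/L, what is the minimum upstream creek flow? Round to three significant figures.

1850 L/s

Set C_mix = 0.65: (Q·0.06500 + 170.0·7.030) / (Q + 170.0) = 0.65
→ Q = 170.0·(7.030 − 0.65)/(0.65 − 0.06500) = 1854 L/s.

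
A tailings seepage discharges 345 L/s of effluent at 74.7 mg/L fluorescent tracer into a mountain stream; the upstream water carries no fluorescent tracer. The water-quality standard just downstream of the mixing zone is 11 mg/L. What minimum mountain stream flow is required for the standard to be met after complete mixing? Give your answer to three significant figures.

Set C_mix = 11: (Q·0 + 345.0·74.70) / (Q + 345.0) = 11
→ Q = 345.0·(74.70 − 11)/(11 − 0) = 1998 L/s.

2000 L/s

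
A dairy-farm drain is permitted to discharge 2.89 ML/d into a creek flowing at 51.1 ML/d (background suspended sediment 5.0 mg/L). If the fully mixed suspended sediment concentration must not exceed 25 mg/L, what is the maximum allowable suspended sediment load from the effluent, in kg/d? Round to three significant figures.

Mass balance at the limit: 51.10·5.000 + 2.890·Cₑ = 53.99·25 → Cₑ = 378.6 mg/L.
2.890 ML/d = 0.03345 m³/s. Load = 0.03345 m³/s × 378.6 g/m³ × 86 400 s/d = 1094 kg/d.

1090 kg/d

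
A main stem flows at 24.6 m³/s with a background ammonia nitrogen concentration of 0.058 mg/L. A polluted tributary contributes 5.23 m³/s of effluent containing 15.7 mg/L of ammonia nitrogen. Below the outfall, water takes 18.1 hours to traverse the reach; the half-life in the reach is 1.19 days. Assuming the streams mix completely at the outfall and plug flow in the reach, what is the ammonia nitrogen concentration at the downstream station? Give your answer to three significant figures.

1.80 mg/L

After mixing, C = (24.60·0.05800 + 5.230·15.70) / 29.83 = 83.54/29.83 = 2.800 mg/L.
Half-life 1.19 d → k = ln 2 / 1.19 = 0.5825 d⁻¹.
Applying C = C₀e^(−kt): 2.800 × 0.6445 = 1.805 mg/L.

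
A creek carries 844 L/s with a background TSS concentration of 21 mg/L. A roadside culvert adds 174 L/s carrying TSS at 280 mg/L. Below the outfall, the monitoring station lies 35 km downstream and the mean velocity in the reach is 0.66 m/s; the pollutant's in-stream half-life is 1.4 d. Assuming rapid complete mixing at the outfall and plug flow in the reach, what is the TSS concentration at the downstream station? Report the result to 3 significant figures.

Mixed concentration C = ΣQC/ΣQ = (844.0·21.00 + 174.0·280.0) / 1018 = 66440/1018 = 65.27 mg/L.
Travel time t = 35·1000 / 0.66 = 53030 s = 14.73 h.
Half-life 1.4 d → k = ln 2 / 1.4 = 0.4951 d⁻¹.
Applying C = C₀e^(−kt): 65.27 × 0.7379 = 48.17 mg/L.

48.2 mg/L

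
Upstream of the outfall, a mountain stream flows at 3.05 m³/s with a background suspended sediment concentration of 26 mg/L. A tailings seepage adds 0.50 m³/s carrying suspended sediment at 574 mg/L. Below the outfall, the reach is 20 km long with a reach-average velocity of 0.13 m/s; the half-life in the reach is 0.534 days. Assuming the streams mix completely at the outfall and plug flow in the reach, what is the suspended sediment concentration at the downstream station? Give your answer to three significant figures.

Mass balance: C = (3.050·26.00 + 0.5000·574.0) / 3.550 = 366.3/3.550 = 103.2 mg/L.
Travel time t = 20·1000 / 0.13 = 153800 s = 42.74 h.
Half-life 0.534 d → k = ln 2 / 0.534 = 1.298 d⁻¹.
Decay over the reach: 103.2·exp(−kt) = 103.2·0.09913 = 10.23 mg/L.

10.2 mg/L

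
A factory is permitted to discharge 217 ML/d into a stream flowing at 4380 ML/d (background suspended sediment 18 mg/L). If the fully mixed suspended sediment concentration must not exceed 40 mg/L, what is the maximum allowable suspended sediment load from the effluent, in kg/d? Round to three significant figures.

105000 kg/d

Mass balance at the limit: 4380·18.00 + 217.0·Cₑ = 4597·40 → Cₑ = 484.1 mg/L.
217.0 ML/d = 2.512 m³/s. Load = 2.512 m³/s × 484.1 g/m³ × 86 400 s/d = 105000 kg/d.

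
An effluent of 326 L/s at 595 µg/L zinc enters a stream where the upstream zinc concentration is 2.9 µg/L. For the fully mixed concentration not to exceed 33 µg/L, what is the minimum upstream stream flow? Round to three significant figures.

Set C_mix = 33: (Q·2.900 + 326.0·595.0) / (Q + 326.0) = 33
→ Q = 326.0·(595.0 − 33)/(33 − 2.900) = 6087 L/s.

6090 L/s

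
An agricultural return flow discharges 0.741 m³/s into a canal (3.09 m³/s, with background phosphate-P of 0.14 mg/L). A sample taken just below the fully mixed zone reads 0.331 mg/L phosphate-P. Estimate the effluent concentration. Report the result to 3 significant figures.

1.13 mg/L

Mass balance: 3.090·0.1400 + 0.7410·Cₑ = 3.831·0.3310
→ Cₑ = (3.831·0.3310 − 3.090·0.1400) / 0.7410 = 1.127 mg/L.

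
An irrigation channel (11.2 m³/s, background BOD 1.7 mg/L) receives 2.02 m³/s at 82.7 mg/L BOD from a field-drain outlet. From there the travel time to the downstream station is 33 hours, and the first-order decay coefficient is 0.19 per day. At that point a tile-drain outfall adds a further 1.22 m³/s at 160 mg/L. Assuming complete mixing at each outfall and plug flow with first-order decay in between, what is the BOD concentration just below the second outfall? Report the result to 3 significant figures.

Mixed concentration C = ΣQC/ΣQ = (11.20·1.700 + 2.020·82.70) / 13.22 = 186.1/13.22 = 14.08 mg/L; combined flow 13.22 m³/s.
Decay over the reach: 14.08·exp(−kt) = 14.08·0.7701 = 10.84 mg/L.
At the second outfall, C = (13.22·10.84 + 1.220·160.0) / (13.22 + 1.220) = 23.44 mg/L.

23.4 mg/L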